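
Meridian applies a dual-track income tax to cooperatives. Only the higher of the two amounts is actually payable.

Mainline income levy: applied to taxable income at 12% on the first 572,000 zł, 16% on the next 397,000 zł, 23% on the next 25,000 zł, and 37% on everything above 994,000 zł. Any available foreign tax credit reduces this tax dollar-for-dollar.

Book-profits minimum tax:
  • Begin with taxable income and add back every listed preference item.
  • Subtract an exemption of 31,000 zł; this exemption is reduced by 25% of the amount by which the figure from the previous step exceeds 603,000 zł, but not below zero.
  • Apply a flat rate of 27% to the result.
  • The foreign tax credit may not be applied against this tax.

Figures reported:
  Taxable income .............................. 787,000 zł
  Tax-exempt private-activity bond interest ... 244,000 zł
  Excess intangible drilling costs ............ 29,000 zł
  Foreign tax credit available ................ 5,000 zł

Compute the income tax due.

Mainline income levy:
  572,000 zł × 12% = 68,640 zł
  215,000 zł × 16% = 34,400 zł
  → 103,040 zł
  Less foreign tax credit 5,000 zł → 98,040 zł

Book-profits minimum tax:
  Adjusted income: 787,000 zł + 244,000 zł + 29,000 zł = 1,060,000 zł
  Exemption: 25% × (1,060,000 zł − 603,000 zł) = 114,250 zł ≥ 31,000 zł, so the exemption is fully phased out
  Base: 1,060,000 zł − 0 zł = 1,060,000 zł
  1,060,000 zł × 27% = 286,200 zł

286,200 zł > 98,040 zł, so the book-profits minimum tax is the binding amount.

286,200 zł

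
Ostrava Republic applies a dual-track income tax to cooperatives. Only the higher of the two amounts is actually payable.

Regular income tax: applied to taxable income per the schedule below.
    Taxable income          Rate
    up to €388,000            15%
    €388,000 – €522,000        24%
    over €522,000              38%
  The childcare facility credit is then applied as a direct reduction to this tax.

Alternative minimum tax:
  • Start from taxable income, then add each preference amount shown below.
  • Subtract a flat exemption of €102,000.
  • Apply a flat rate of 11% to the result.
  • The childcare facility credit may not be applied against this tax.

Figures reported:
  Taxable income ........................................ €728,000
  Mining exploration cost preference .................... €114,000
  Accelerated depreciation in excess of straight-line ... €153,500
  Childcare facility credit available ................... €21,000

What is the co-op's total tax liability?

Regular income tax:
  €388,000 × 15% = €58,200
  €134,000 × 24% = €32,160
  €206,000 × 38% = €78,280
  → €168,640
  Less childcare facility credit €21,000 → €147,640

Alternative minimum tax:
  Adjusted income: €728,000 + €114,000 + €153,500 = €995,500
  Less exemption €102,000 → base €893,500
  €893,500 × 11% = €98,285

€147,640 > €98,285, so the regular income tax governs.

€147,640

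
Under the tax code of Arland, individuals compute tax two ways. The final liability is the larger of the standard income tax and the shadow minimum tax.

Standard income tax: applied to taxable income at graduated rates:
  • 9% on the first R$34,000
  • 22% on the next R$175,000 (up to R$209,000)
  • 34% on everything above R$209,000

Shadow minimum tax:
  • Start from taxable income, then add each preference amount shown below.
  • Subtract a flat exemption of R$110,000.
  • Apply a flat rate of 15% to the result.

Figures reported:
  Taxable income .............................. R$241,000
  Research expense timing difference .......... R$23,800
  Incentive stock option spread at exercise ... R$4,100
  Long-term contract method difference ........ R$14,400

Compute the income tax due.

R$52,440

Shadow minimum tax:
  Adjusted income: R$241,000 + R$23,800 + R$4,100 + R$14,400 = R$283,300
  Less exemption R$110,000 → base R$173,300
  R$173,300 × 15% = R$25,995

Standard income tax:
  R$34,000 × 9% = R$3,060
  R$175,000 × 22% = R$38,500
  R$32,000 × 34% = R$10,880
  → R$52,440

R$52,440 > R$25,995, so the standard income tax governs.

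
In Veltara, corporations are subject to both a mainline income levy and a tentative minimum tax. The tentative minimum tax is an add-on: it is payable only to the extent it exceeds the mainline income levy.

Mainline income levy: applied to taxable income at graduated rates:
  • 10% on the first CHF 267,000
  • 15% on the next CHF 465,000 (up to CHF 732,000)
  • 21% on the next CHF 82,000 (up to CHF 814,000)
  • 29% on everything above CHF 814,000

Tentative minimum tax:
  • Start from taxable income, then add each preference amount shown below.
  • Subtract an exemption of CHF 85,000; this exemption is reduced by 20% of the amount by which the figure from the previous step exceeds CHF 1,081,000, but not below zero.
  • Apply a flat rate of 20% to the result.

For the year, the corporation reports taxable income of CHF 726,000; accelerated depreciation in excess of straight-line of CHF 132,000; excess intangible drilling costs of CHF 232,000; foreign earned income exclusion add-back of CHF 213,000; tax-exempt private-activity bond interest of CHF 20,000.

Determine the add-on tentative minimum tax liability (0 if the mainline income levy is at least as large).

CHF 161,730

Mainline income levy:
  CHF 267,000 × 10% = CHF 26,700
  CHF 459,000 × 15% = CHF 68,850
  → CHF 95,550

Tentative minimum tax:
  Adjusted income: CHF 726,000 + CHF 132,000 + CHF 232,000 + CHF 213,000 + CHF 20,000 = CHF 1,323,000
  Exemption: CHF 85,000 − 20% × (CHF 1,323,000 − CHF 1,081,000) = CHF 85,000 − CHF 48,400 = CHF 36,600
  Base: CHF 1,323,000 − CHF 36,600 = CHF 1,286,400
  CHF 1,286,400 × 20% = CHF 257,280

Excess of tentative minimum tax over mainline income levy: CHF 257,280 − CHF 95,550 = CHF 161,730.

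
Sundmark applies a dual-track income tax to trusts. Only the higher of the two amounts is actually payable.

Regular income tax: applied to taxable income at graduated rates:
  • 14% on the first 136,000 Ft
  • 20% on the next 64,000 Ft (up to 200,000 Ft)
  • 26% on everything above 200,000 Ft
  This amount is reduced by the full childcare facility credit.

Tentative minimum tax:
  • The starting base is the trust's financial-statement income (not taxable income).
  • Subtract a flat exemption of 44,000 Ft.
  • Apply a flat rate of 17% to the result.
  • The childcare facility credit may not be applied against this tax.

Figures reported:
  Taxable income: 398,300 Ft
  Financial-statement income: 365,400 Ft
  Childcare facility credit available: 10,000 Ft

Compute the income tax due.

Tentative minimum tax:
  Base (financial-statement income): 365,400 Ft
  Less exemption 44,000 Ft → base 321,400 Ft
  321,400 Ft × 17% = 54,638 Ft

Regular income tax:
  136,000 Ft × 14% = 19,040 Ft
  64,000 Ft × 20% = 12,800 Ft
  198,300 Ft × 26% = 51,558 Ft
  → 83,398 Ft
  Less childcare facility credit 10,000 Ft → 73,398 Ft

73,398 Ft > 54,638 Ft, so the regular income tax governs.

73,398 Ft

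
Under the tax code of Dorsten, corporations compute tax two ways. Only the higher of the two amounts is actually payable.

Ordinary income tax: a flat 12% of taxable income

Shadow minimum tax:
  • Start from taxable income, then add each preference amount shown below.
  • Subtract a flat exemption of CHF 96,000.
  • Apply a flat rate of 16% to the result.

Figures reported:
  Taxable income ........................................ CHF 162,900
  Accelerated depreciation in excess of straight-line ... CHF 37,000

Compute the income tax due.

Ordinary income tax:
  CHF 162,900 × 12% = CHF 19,548

Shadow minimum tax:
  Adjusted income: CHF 162,900 + CHF 37,000 = CHF 199,900
  Less exemption CHF 96,000 → base CHF 103,900
  CHF 103,900 × 16% = CHF 16,624

CHF 19,548 > CHF 16,624, so the ordinary income tax governs.

CHF 19,548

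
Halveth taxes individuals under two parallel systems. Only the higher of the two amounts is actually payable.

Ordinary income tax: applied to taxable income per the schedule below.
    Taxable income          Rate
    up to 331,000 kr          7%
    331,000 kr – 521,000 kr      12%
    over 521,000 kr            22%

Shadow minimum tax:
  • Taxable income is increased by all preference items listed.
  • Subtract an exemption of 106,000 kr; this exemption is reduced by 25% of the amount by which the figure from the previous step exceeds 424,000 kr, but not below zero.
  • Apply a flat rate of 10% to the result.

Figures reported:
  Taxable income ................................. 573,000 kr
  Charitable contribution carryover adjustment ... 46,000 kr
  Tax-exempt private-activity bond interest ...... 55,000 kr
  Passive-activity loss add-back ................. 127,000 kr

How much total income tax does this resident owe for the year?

78,925 kr

Ordinary income tax:
  331,000 kr × 7% = 23,170 kr
  190,000 kr × 12% = 22,800 kr
  52,000 kr × 22% = 11,440 kr
  → 57,410 kr

Shadow minimum tax:
  Adjusted income: 573,000 kr + 46,000 kr + 55,000 kr + 127,000 kr = 801,000 kr
  Exemption: 106,000 kr − 25% × (801,000 kr − 424,000 kr) = 106,000 kr − 94,250 kr = 11,750 kr
  Base: 801,000 kr − 11,750 kr = 789,250 kr
  789,250 kr × 10% = 78,925 kr

78,925 kr > 57,410 kr, so the shadow minimum tax is the binding amount.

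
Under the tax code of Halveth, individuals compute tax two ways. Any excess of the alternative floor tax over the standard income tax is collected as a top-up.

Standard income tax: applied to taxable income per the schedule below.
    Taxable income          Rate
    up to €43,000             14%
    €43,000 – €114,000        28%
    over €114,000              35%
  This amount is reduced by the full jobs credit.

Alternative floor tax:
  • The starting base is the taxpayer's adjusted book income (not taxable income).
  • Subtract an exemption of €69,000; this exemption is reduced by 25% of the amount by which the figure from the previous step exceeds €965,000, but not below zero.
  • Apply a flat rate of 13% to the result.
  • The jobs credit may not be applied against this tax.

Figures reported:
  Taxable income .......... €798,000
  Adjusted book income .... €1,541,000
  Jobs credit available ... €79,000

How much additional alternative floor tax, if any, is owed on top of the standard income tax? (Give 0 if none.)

€14,030

Alternative floor tax:
  Base (adjusted book income): €1,541,000
  Exemption: 25% × (€1,541,000 − €965,000) = €144,000 ≥ €69,000, so the exemption is fully phased out
  Base: €1,541,000 − €0 = €1,541,000
  €1,541,000 × 13% = €200,330

Standard income tax:
  €43,000 × 14% = €6,020
  €71,000 × 28% = €19,880
  €684,000 × 35% = €239,400
  → €265,300
  Less jobs credit €79,000 → €186,300

Excess of alternative floor tax over standard income tax: €200,330 − €186,300 = €14,030.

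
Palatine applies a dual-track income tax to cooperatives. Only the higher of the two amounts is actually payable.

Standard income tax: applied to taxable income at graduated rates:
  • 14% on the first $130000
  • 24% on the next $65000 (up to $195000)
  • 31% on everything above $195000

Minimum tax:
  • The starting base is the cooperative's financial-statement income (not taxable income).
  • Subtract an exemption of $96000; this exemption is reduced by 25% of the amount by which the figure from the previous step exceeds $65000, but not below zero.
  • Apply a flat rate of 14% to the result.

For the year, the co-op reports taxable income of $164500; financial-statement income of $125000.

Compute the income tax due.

$26480

Standard income tax:
  $130000 × 14% = $18200
  $34500 × 24% = $8280
  → $26480

Minimum tax:
  Base (financial-statement income): $125000
  Exemption: $96000 − 25% × ($125000 − $65000) = $96000 − $15000 = $81000
  Base: $125000 − $81000 = $44000
  $44000 × 14% = $6160

$26480 > $6160, so the standard income tax governs.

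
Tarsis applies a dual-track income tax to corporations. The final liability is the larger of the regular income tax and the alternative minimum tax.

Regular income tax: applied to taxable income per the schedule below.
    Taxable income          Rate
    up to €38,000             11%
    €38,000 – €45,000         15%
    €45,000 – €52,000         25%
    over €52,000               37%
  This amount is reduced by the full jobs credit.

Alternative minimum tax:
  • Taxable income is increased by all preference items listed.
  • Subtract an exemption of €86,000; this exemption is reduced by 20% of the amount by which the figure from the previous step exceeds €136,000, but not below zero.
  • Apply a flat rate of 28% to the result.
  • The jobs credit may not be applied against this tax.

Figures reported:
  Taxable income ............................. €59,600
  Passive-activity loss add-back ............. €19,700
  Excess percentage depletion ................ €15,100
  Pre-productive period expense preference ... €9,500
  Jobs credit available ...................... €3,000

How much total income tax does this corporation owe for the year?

Alternative minimum tax:
  Adjusted income: €59,600 + €19,700 + €15,100 + €9,500 = €103,900
  Exemption: €103,900 ≤ €136,000, so full €86,000 applies
  Base: €103,900 − €86,000 = €17,900
  €17,900 × 28% = €5,012

Regular income tax:
  €38,000 × 11% = €4,180
  €7,000 × 15% = €1,050
  €7,000 × 25% = €1,750
  €7,600 × 37% = €2,812
  → €9,792
  Less jobs credit €3,000 → €6,792

€6,792 > €5,012, so the regular income tax governs.

€6,792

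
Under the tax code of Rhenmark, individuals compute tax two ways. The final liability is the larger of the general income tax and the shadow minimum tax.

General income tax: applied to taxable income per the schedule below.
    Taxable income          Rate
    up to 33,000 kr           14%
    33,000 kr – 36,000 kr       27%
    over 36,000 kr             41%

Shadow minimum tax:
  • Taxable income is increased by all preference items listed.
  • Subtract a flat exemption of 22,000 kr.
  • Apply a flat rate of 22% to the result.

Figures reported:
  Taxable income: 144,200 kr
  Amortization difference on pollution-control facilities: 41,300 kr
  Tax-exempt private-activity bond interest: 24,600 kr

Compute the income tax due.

49,792 kr

Shadow minimum tax:
  Adjusted income: 144,200 kr + 41,300 kr + 24,600 kr = 210,100 kr
  Less exemption 22,000 kr → base 188,100 kr
  188,100 kr × 22% = 41,382 kr

General income tax:
  33,000 kr × 14% = 4,620 kr
  3,000 kr × 27% = 810 kr
  108,200 kr × 41% = 44,362 kr
  → 49,792 kr

49,792 kr > 41,382 kr, so the general income tax governs.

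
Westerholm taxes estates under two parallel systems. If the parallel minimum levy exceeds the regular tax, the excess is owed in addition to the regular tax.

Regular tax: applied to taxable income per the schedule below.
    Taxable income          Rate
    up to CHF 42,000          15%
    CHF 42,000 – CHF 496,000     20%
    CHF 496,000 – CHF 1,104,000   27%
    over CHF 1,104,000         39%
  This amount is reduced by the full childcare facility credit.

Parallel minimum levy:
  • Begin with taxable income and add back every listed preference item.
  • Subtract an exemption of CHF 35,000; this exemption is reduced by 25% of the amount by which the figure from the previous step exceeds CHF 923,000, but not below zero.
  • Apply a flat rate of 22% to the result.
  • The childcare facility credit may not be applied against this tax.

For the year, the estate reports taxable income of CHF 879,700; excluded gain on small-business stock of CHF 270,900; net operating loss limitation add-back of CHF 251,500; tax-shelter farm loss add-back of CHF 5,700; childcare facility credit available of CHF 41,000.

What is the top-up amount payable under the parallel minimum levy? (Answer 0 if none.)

CHF 150,017

Parallel minimum levy:
  Adjusted income: CHF 879,700 + CHF 270,900 + CHF 251,500 + CHF 5,700 = CHF 1,407,800
  Exemption: 25% × (CHF 1,407,800 − CHF 923,000) = CHF 121,200 ≥ CHF 35,000, so the exemption is fully phased out
  Base: CHF 1,407,800 − CHF 0 = CHF 1,407,800
  CHF 1,407,800 × 22% = CHF 309,716

Regular tax:
  CHF 42,000 × 15% = CHF 6,300
  CHF 454,000 × 20% = CHF 90,800
  CHF 383,700 × 27% = CHF 103,599
  → CHF 200,699
  Less childcare facility credit CHF 41,000 → CHF 159,699

Excess of parallel minimum levy over regular tax: CHF 309,716 − CHF 159,699 = CHF 150,017.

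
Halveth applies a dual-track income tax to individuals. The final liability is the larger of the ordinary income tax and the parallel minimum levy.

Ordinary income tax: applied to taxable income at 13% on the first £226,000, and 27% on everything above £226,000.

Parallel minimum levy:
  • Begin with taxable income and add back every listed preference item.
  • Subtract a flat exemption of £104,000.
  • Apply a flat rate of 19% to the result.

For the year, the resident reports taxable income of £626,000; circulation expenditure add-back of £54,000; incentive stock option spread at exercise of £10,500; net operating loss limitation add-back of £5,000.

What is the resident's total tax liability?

Ordinary income tax:
  £226,000 × 13% = £29,380
  £400,000 × 27% = £108,000
  → £137,380

Parallel minimum levy:
  Adjusted income: £626,000 + £54,000 + £10,500 + £5,000 = £695,500
  Less exemption £104,000 → base £591,500
  £591,500 × 19% = £112,385

£137,380 > £112,385, so the ordinary income tax governs.

£137,380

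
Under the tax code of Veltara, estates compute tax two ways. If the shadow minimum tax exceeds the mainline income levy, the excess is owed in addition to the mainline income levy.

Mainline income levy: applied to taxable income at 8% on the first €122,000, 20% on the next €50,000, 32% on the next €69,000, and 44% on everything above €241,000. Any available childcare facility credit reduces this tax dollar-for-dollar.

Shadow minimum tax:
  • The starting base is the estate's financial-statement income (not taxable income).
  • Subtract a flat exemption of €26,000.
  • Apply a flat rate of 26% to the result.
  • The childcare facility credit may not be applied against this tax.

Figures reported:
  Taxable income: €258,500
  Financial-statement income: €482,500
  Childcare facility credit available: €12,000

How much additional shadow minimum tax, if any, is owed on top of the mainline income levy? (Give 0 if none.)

Shadow minimum tax:
  Base (financial-statement income): €482,500
  Less exemption €26,000 → base €456,500
  €456,500 × 26% = €118,690

Mainline income levy:
  €122,000 × 8% = €9,760
  €50,000 × 20% = €10,000
  €69,000 × 32% = €22,080
  €17,500 × 44% = €7,700
  → €49,540
  Less childcare facility credit €12,000 → €37,540

Excess of shadow minimum tax over mainline income levy: €118,690 − €37,540 = €81,150.

€81,150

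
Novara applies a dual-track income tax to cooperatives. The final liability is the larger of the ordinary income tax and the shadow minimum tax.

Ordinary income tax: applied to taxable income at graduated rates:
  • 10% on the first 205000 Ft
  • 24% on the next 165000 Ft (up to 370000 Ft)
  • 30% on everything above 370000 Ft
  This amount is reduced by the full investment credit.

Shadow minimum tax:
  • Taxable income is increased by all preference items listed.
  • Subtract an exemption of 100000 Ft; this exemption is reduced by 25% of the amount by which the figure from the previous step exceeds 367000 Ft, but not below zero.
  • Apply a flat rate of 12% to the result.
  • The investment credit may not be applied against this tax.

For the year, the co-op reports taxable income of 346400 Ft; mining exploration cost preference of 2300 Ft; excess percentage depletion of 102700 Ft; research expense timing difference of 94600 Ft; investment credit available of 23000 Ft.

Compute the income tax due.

58890 Ft

Ordinary income tax:
  205000 Ft × 10% = 20500 Ft
  141400 Ft × 24% = 33936 Ft
  → 54436 Ft
  Less investment credit 23000 Ft → 31436 Ft

Shadow minimum tax:
  Adjusted income: 346400 Ft + 2300 Ft + 102700 Ft + 94600 Ft = 546000 Ft
  Exemption: 100000 Ft − 25% × (546000 Ft − 367000 Ft) = 100000 Ft − 44750 Ft = 55250 Ft
  Base: 546000 Ft − 55250 Ft = 490750 Ft
  490750 Ft × 12% = 58890 Ft

58890 Ft > 31436 Ft, so the shadow minimum tax is the binding amount.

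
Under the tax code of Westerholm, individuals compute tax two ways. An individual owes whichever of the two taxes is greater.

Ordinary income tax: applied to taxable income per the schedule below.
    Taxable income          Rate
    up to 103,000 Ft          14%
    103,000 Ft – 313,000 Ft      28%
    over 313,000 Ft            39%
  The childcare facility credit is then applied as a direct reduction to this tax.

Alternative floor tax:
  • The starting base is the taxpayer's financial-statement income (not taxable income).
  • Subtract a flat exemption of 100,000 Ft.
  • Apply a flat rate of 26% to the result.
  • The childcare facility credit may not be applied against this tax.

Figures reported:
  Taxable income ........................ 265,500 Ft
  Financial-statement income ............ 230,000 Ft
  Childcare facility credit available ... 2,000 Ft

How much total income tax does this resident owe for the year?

Ordinary income tax:
  103,000 Ft × 14% = 14,420 Ft
  162,500 Ft × 28% = 45,500 Ft
  → 59,920 Ft
  Less childcare facility credit 2,000 Ft → 57,920 Ft

Alternative floor tax:
  Base (financial-statement income): 230,000 Ft
  Less exemption 100,000 Ft → base 130,000 Ft
  130,000 Ft × 26% = 33,800 Ft

57,920 Ft > 33,800 Ft, so the ordinary income tax governs.

57,920 Ft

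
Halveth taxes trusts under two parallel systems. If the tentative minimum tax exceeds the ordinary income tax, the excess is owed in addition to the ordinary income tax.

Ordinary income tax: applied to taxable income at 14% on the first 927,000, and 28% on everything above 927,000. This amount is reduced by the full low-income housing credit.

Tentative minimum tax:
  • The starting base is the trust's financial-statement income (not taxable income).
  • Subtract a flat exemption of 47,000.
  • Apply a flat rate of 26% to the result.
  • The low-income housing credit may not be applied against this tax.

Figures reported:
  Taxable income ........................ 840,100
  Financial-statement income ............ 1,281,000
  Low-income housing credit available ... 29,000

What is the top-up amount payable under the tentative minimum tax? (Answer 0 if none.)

232,226

Ordinary income tax:
  840,100 × 14% = 117,614
  Less low-income housing credit 29,000 → 88,614

Tentative minimum tax:
  Base (financial-statement income): 1,281,000
  Less exemption 47,000 → base 1,234,000
  1,234,000 × 26% = 320,840

Excess of tentative minimum tax over ordinary income tax: 320,840 − 88,614 = 232,226.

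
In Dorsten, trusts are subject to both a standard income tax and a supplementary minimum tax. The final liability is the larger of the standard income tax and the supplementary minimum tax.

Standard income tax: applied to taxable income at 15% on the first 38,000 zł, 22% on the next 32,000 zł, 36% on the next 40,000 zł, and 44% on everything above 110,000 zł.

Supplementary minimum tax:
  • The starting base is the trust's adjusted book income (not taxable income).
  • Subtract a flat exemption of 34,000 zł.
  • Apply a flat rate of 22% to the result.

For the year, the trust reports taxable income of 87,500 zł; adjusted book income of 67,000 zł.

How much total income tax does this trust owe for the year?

Supplementary minimum tax:
  Base (adjusted book income): 67,000 zł
  Less exemption 34,000 zł → base 33,000 zł
  33,000 zł × 22% = 7,260 zł

Standard income tax:
  38,000 zł × 15% = 5,700 zł
  32,000 zł × 22% = 7,040 zł
  17,500 zł × 36% = 6,300 zł
  → 19,040 zł

19,040 zł > 7,260 zł, so the standard income tax governs.

19,040 zł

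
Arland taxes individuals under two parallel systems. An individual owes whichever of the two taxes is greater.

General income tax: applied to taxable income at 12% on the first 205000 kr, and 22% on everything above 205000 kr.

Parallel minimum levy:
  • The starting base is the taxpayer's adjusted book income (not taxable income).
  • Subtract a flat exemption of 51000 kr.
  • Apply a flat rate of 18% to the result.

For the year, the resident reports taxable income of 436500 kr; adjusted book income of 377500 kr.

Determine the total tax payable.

75530 kr

Parallel minimum levy:
  Base (adjusted book income): 377500 kr
  Less exemption 51000 kr → base 326500 kr
  326500 kr × 18% = 58770 kr

General income tax:
  205000 kr × 12% = 24600 kr
  231500 kr × 22% = 50930 kr
  → 75530 kr

75530 kr > 58770 kr, so the general income tax governs.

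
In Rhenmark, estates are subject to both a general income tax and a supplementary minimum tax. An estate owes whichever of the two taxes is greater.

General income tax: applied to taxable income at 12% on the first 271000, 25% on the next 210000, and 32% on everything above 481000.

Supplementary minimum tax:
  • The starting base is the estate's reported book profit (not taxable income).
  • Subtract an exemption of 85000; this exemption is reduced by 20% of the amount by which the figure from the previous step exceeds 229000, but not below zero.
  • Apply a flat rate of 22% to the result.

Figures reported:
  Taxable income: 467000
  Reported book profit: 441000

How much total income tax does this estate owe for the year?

87648

General income tax:
  271000 × 12% = 32520
  196000 × 25% = 49000
  → 81520

Supplementary minimum tax:
  Base (reported book profit): 441000
  Exemption: 85000 − 20% × (441000 − 229000) = 85000 − 42400 = 42600
  Base: 441000 − 42600 = 398400
  398400 × 22% = 87648

87648 > 81520, so the supplementary minimum tax is the binding amount.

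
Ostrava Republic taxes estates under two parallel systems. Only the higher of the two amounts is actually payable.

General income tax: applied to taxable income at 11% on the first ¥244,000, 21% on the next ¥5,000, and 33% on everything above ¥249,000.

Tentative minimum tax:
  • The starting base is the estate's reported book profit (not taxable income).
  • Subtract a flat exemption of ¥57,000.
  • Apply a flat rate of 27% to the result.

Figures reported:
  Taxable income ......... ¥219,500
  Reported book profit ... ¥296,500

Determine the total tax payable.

Tentative minimum tax:
  Base (reported book profit): ¥296,500
  Less exemption ¥57,000 → base ¥239,500
  ¥239,500 × 27% = ¥64,665

General income tax:
  ¥219,500 × 11% = ¥24,145

¥64,665 > ¥24,145, so the tentative minimum tax is the binding amount.

¥64,665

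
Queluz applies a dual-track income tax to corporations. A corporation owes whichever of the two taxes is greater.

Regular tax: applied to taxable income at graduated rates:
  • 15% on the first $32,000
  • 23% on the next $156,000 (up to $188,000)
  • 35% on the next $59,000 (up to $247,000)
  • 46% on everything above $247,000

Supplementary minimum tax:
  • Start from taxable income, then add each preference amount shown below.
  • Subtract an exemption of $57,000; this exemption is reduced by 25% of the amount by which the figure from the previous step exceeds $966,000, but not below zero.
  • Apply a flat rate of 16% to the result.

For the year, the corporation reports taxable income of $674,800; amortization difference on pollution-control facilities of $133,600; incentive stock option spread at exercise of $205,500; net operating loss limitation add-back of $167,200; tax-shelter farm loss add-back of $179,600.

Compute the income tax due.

$258,118

Supplementary minimum tax:
  Adjusted income: $674,800 + $133,600 + $205,500 + $167,200 + $179,600 = $1,360,700
  Exemption: 25% × ($1,360,700 − $966,000) = $98,675 ≥ $57,000, so the exemption is fully phased out
  Base: $1,360,700 − $0 = $1,360,700
  $1,360,700 × 16% = $217,712

Regular tax:
  $32,000 × 15% = $4,800
  $156,000 × 23% = $35,880
  $59,000 × 35% = $20,650
  $427,800 × 46% = $196,788
  → $258,118

$258,118 > $217,712, so the regular tax governs.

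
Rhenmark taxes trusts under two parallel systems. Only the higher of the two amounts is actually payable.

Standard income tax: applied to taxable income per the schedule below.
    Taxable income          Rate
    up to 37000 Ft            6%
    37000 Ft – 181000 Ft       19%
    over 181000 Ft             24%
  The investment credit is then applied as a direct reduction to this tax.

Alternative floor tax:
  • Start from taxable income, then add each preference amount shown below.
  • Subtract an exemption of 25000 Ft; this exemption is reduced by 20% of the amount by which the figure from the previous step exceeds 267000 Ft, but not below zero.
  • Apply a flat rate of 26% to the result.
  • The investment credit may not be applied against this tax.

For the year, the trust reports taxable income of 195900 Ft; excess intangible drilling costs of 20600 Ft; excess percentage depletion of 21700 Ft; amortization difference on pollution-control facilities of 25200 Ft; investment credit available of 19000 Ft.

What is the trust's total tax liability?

61984 Ft

Alternative floor tax:
  Adjusted income: 195900 Ft + 20600 Ft + 21700 Ft + 25200 Ft = 263400 Ft
  Exemption: 263400 Ft ≤ 267000 Ft, so full 25000 Ft applies
  Base: 263400 Ft − 25000 Ft = 238400 Ft
  238400 Ft × 26% = 61984 Ft

Standard income tax:
  37000 Ft × 6% = 2220 Ft
  144000 Ft × 19% = 27360 Ft
  14900 Ft × 24% = 3576 Ft
  → 33156 Ft
  Less investment credit 19000 Ft → 14156 Ft

61984 Ft > 14156 Ft, so the alternative floor tax is the binding amount.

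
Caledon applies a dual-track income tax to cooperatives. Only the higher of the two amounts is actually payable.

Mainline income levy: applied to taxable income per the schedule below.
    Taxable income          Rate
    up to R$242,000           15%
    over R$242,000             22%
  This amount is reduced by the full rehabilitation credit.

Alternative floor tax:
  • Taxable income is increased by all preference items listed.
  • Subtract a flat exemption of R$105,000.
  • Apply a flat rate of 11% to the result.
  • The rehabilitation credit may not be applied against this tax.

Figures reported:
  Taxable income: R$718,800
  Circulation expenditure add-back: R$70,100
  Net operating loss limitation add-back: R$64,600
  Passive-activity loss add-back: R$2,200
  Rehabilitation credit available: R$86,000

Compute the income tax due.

R$82,577

Mainline income levy:
  R$242,000 × 15% = R$36,300
  R$476,800 × 22% = R$104,896
  → R$141,196
  Less rehabilitation credit R$86,000 → R$55,196

Alternative floor tax:
  Adjusted income: R$718,800 + R$70,100 + R$64,600 + R$2,200 = R$855,700
  Less exemption R$105,000 → base R$750,700
  R$750,700 × 11% = R$82,577

R$82,577 > R$55,196, so the alternative floor tax is the binding amount.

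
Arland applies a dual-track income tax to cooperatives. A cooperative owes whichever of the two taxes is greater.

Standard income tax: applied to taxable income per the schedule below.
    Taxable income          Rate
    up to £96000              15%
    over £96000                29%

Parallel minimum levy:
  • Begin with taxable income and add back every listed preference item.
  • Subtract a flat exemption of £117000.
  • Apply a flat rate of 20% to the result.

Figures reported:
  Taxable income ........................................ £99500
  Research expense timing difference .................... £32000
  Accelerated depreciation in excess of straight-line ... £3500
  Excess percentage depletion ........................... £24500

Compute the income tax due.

£15415

Standard income tax:
  £96000 × 15% = £14400
  £3500 × 29% = £1015
  → £15415

Parallel minimum levy:
  Adjusted income: £99500 + £32000 + £3500 + £24500 = £159500
  Less exemption £117000 → base £42500
  £42500 × 20% = £8500

£15415 > £8500, so the standard income tax governs.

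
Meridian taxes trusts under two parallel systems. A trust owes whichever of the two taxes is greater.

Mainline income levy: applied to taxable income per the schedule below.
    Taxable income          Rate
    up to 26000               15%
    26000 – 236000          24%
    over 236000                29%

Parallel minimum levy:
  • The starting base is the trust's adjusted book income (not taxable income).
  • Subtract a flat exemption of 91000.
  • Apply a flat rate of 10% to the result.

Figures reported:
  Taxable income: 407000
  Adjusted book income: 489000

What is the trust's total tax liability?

103890

Parallel minimum levy:
  Base (adjusted book income): 489000
  Less exemption 91000 → base 398000
  398000 × 10% = 39800

Mainline income levy:
  26000 × 15% = 3900
  210000 × 24% = 50400
  171000 × 29% = 49590
  → 103890

103890 > 39800, so the mainline income levy governs.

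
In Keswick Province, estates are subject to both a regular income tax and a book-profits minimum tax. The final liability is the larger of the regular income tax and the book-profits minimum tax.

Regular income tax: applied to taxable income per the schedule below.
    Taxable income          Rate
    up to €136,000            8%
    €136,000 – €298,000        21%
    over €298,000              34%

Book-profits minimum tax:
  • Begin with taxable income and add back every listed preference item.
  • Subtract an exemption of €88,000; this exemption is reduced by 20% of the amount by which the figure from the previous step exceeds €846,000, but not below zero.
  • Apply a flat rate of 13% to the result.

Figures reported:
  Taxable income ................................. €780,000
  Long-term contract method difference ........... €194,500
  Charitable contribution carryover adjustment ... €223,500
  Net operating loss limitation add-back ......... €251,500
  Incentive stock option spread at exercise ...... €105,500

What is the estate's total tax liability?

Book-profits minimum tax:
  Adjusted income: €780,000 + €194,500 + €223,500 + €251,500 + €105,500 = €1,555,000
  Exemption: 20% × (€1,555,000 − €846,000) = €141,800 ≥ €88,000, so the exemption is fully phased out
  Base: €1,555,000 − €0 = €1,555,000
  €1,555,000 × 13% = €202,150

Regular income tax:
  €136,000 × 8% = €10,880
  €162,000 × 21% = €34,020
  €482,000 × 34% = €163,880
  → €208,780

€208,780 > €202,150, so the regular income tax governs.

€208,780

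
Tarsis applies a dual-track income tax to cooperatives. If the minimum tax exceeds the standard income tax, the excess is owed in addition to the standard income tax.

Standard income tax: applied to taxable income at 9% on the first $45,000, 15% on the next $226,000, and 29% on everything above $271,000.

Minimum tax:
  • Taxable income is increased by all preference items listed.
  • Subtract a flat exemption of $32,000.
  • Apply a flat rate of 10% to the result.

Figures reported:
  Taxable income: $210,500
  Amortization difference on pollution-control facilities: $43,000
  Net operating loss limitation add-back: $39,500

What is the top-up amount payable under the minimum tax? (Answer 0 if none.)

Minimum tax:
  Adjusted income: $210,500 + $43,000 + $39,500 = $293,000
  Less exemption $32,000 → base $261,000
  $261,000 × 10% = $26,100

Standard income tax:
  $45,000 × 9% = $4,050
  $165,500 × 15% = $24,825
  → $28,875

$26,100 ≤ $28,875, so no add-on is due.

$0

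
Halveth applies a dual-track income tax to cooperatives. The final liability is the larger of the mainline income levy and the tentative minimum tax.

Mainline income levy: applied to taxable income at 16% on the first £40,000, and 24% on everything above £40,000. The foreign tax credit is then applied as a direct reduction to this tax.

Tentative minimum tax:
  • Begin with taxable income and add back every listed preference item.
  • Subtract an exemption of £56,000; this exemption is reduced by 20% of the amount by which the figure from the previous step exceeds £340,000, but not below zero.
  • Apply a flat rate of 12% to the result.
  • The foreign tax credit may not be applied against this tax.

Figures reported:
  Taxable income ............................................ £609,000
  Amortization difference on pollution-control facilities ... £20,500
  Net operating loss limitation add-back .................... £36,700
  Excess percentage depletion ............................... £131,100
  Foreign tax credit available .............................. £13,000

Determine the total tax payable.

Mainline income levy:
  £40,000 × 16% = £6,400
  £569,000 × 24% = £136,560
  → £142,960
  Less foreign tax credit £13,000 → £129,960

Tentative minimum tax:
  Adjusted income: £609,000 + £20,500 + £36,700 + £131,100 = £797,300
  Exemption: 20% × (£797,300 − £340,000) = £91,460 ≥ £56,000, so the exemption is fully phased out
  Base: £797,300 − £0 = £797,300
  £797,300 × 12% = £95,676

£129,960 > £95,676, so the mainline income levy governs.

£129,960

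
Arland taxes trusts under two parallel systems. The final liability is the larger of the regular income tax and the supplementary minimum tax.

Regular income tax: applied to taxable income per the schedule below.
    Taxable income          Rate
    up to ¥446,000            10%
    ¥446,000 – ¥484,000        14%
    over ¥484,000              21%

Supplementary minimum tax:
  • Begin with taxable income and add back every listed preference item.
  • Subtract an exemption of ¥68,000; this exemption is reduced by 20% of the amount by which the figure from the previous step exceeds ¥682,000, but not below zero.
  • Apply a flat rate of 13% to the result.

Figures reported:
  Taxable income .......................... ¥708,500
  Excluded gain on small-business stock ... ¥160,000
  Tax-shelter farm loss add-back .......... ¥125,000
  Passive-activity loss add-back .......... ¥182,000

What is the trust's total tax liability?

¥152,815

Regular income tax:
  ¥446,000 × 10% = ¥44,600
  ¥38,000 × 14% = ¥5,320
  ¥224,500 × 21% = ¥47,145
  → ¥97,065

Supplementary minimum tax:
  Adjusted income: ¥708,500 + ¥160,000 + ¥125,000 + ¥182,000 = ¥1,175,500
  Exemption: 20% × (¥1,175,500 − ¥682,000) = ¥98,700 ≥ ¥68,000, so the exemption is fully phased out
  Base: ¥1,175,500 − ¥0 = ¥1,175,500
  ¥1,175,500 × 13% = ¥152,815

¥152,815 > ¥97,065, so the supplementary minimum tax is the binding amount.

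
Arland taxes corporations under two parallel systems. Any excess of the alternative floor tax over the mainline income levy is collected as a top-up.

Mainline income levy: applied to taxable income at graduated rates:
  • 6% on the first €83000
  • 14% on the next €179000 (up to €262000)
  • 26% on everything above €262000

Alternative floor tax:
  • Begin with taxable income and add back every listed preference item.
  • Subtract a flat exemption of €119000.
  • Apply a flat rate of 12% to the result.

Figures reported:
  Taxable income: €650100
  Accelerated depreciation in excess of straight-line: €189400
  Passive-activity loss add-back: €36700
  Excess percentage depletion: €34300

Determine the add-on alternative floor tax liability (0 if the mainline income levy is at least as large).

Mainline income levy:
  €83000 × 6% = €4980
  €179000 × 14% = €25060
  €388100 × 26% = €100906
  → €130946

Alternative floor tax:
  Adjusted income: €650100 + €189400 + €36700 + €34300 = €910500
  Less exemption €119000 → base €791500
  €791500 × 12% = €94980

€94980 ≤ €130946, so no add-on is due.

€0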